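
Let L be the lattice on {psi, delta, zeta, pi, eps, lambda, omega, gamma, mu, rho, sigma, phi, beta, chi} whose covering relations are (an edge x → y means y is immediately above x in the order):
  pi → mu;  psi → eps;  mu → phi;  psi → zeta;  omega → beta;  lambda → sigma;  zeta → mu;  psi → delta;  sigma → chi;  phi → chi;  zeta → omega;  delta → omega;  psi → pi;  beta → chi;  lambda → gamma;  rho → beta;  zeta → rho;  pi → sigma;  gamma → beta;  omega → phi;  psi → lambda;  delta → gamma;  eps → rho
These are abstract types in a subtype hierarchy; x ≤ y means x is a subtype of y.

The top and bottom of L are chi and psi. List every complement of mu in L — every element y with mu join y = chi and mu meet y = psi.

Need y with mu ∨ y = chi and mu ∧ y = psi.
Checking each element gives: eps, gamma, lambda.

eps, gamma, lambda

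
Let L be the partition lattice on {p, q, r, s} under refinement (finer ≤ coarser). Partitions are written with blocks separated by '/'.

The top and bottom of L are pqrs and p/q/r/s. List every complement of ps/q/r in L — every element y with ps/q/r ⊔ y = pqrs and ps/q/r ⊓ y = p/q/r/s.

p/qrs, pq/rs, pqr/s, pr/qs

Need y with ps/q/r ∨ y = pqrs and ps/q/r ∧ y = p/q/r/s.
Checking each element gives: p/qrs, pq/rs, pqr/s, pr/qs.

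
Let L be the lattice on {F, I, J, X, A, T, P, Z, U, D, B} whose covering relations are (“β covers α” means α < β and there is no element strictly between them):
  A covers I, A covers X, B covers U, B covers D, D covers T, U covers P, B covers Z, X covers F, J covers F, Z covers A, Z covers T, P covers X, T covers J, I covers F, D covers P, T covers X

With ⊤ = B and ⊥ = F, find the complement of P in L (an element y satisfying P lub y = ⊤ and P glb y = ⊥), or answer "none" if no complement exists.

Need y with P ∨ y = B and P ∧ y = F.
Checking each element gives: I.

I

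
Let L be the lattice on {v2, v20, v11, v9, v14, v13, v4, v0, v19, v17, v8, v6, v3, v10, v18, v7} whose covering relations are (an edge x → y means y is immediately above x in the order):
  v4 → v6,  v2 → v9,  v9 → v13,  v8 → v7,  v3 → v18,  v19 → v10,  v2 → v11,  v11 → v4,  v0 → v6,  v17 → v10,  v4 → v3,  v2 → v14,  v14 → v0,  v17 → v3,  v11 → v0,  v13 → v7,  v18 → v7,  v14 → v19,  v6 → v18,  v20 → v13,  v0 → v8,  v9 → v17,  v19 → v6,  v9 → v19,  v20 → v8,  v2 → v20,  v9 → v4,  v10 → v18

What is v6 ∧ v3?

v4

Common lower bounds of {v6, v3}: v11, v2, v4, v9.
The greatest among these is v4.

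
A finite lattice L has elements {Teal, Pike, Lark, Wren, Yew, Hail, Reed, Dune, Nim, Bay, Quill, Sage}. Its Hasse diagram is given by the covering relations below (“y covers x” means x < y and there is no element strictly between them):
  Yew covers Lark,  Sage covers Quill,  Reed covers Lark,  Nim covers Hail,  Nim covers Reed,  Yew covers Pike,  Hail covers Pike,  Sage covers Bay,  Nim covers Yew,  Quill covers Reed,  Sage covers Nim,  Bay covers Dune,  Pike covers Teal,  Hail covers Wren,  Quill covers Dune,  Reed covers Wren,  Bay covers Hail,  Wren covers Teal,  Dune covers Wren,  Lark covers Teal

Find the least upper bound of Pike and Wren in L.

Hail

Common upper bounds of {Pike, Wren}: Bay, Hail, Nim, Sage.
The least among these is Hail.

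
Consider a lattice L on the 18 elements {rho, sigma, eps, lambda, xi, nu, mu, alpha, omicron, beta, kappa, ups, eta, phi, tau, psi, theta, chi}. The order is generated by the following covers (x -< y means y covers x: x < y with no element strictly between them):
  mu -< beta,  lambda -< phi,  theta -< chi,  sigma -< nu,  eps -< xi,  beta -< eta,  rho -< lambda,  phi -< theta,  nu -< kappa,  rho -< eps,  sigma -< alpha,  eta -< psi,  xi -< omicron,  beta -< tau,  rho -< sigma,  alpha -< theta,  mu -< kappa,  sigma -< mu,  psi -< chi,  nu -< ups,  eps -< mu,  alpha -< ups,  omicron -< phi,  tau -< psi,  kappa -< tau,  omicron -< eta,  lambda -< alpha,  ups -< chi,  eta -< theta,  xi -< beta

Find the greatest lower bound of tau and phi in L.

Common lower bounds of {tau, phi}: eps, rho, xi.
The greatest among these is xi.

xi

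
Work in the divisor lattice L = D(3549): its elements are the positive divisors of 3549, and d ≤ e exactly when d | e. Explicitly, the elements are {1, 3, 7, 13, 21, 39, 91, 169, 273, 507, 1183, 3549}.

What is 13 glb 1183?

13

In the divisibility order, the meet is the greatest common divisor: gcd(13, 1183) = 13.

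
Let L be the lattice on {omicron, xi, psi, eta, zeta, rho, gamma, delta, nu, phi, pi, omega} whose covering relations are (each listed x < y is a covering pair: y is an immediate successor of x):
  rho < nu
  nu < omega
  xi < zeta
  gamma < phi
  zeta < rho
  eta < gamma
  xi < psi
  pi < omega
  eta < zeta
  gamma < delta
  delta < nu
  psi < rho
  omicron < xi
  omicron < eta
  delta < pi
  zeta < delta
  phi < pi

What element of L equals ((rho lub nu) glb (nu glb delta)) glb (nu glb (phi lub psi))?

rho ∨ nu = nu
nu ∧ delta = delta
nu ∧ delta = delta
phi ∨ psi = omega
nu ∧ omega = nu
delta ∧ nu = delta

delta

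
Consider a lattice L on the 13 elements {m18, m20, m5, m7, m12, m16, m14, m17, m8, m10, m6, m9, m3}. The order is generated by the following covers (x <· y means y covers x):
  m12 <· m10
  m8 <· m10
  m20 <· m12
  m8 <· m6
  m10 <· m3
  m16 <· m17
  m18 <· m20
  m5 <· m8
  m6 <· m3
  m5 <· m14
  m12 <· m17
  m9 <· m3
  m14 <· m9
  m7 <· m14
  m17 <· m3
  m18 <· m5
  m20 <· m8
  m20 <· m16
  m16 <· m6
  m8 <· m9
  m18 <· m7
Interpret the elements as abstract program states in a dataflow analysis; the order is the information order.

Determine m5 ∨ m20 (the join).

m8

Common upper bounds of {m5, m20}: m10, m3, m6, m8, m9.
The least among these is m8.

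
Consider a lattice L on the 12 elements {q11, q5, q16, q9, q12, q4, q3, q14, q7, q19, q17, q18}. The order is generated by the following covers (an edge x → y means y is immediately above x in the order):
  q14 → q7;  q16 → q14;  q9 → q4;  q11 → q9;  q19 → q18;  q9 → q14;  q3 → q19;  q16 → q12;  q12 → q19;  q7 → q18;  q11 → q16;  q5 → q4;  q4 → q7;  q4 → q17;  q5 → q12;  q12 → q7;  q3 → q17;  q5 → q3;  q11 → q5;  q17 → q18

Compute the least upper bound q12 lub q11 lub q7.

q7

Common upper bounds of {q12, q11, q7}: q18, q7.
The least among these is q7.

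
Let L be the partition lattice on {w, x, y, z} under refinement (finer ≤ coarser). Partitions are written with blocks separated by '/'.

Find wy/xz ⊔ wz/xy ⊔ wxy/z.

wxyz

Common upper bounds of {wy/xz, wz/xy, wxy/z}: wxyz.
The least among these is wxyz.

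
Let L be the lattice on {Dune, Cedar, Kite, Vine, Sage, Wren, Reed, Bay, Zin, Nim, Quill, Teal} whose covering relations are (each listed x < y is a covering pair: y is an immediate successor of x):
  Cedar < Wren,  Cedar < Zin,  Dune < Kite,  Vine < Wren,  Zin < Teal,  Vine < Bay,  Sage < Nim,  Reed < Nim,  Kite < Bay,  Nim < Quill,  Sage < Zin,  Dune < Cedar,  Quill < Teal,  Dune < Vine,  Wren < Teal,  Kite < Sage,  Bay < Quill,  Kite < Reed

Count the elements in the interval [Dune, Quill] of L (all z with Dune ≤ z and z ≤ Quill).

The interval [Dune, Quill] = {Bay, Dune, Kite, Nim, Quill, Reed, Sage, Vine}, which has 8 elements.

8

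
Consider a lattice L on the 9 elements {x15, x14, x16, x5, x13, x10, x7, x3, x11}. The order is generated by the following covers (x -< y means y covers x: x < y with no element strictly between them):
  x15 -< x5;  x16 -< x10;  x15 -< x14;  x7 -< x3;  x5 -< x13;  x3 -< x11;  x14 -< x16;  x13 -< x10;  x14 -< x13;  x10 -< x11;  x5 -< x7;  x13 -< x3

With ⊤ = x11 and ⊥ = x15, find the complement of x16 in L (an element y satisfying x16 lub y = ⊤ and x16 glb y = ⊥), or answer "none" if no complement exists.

x7

Need y with x16 ∨ y = x11 and x16 ∧ y = x15.
Checking each element gives: x7.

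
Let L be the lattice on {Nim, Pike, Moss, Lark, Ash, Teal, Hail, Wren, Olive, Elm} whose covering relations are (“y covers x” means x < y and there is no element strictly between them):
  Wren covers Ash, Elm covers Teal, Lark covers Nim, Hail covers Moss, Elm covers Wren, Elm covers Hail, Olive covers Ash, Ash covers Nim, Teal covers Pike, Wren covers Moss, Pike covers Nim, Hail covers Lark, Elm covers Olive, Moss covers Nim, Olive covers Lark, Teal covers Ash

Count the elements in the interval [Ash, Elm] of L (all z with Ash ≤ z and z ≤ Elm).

The interval [Ash, Elm] = {Ash, Elm, Olive, Teal, Wren}, which has 5 elements.

5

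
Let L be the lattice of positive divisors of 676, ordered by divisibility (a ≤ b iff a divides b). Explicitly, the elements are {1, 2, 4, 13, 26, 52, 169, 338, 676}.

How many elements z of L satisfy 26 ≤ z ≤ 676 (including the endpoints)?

4

The interval [26, 676] = {26, 338, 52, 676}, which has 4 elements.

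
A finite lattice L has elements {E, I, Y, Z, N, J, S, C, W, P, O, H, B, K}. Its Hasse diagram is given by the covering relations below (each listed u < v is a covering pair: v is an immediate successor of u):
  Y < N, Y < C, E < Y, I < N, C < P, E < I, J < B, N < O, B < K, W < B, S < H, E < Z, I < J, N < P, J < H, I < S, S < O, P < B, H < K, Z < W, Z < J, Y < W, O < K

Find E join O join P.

K

Common upper bounds of {E, O, P}: K.
The least among these is K.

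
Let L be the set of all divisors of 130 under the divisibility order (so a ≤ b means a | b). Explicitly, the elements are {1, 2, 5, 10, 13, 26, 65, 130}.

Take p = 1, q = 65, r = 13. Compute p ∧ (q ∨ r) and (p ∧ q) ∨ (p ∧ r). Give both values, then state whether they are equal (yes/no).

q ∨ r = 65, so p ∧ (q ∨ r) = 1 ∧ 65 = 1.
p ∧ q = 1 and p ∧ r = 1, so (p ∧ q) ∨ (p ∧ r) = 1 ∨ 1 = 1.
Equal: yes.

1; 1; yes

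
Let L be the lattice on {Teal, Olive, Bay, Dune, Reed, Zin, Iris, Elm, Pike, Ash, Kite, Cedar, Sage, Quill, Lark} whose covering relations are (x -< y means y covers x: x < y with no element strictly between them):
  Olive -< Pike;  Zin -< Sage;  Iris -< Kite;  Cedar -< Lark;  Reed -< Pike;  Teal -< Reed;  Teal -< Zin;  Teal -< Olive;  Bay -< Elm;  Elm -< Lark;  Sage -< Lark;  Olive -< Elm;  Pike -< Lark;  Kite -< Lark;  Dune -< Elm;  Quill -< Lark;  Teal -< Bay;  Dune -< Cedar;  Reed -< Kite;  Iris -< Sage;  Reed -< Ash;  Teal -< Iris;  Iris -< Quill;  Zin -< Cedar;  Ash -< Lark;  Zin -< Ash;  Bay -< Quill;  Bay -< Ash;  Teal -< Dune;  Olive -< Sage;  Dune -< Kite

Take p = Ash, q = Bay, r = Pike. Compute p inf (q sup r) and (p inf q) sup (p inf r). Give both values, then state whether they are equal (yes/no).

q sup r = Lark, so p inf (q sup r) = Ash inf Lark = Ash.
p inf q = Bay and p inf r = Reed, so (p inf q) sup (p inf r) = Bay sup Reed = Ash.
Equal: yes.

Ash; Ash; yes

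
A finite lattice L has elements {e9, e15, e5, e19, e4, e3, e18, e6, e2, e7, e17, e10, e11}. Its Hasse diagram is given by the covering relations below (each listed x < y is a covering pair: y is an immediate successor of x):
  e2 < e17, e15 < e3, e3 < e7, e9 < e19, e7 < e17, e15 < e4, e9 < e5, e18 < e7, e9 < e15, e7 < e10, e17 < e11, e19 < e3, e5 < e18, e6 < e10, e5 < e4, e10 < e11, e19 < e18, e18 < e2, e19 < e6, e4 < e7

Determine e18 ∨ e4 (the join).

e7

Common upper bounds of {e18, e4}: e10, e11, e17, e7.
The least among these is e7.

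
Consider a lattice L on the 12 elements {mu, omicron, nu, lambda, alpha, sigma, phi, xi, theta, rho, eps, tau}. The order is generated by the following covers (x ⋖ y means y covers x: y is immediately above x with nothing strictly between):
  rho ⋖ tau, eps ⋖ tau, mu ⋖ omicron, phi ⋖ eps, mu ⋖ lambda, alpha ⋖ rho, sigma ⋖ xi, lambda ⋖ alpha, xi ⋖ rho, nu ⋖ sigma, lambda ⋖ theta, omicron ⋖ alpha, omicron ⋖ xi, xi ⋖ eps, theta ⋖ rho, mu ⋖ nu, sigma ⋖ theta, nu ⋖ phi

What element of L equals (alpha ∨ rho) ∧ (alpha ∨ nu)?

rho

alpha ∨ rho = rho
alpha ∨ nu = rho
rho ∧ rho = rho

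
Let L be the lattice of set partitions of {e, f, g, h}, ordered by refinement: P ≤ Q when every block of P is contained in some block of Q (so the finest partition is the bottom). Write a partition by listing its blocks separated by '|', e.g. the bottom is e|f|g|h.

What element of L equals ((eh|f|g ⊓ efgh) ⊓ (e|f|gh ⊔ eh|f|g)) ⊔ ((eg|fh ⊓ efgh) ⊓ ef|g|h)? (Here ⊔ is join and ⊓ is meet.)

eh|f|g ∧ efgh = eh|f|g
e|f|gh ∨ eh|f|g = egh|f
eh|f|g ∧ egh|f = eh|f|g
eg|fh ∧ efgh = eg|fh
eg|fh ∧ ef|g|h = e|f|g|h
eh|f|g ∨ e|f|g|h = eh|f|g

eh|f|g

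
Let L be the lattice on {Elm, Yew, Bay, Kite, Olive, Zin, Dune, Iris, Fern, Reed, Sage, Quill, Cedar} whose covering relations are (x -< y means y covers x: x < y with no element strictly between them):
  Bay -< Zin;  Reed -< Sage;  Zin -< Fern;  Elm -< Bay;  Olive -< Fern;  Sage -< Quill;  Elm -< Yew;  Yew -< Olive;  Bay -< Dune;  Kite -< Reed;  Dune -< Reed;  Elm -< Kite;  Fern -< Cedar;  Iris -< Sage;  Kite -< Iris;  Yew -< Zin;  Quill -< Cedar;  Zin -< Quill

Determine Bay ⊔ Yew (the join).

Common upper bounds of {Bay, Yew}: Cedar, Fern, Quill, Zin.
The least among these is Zin.

Zin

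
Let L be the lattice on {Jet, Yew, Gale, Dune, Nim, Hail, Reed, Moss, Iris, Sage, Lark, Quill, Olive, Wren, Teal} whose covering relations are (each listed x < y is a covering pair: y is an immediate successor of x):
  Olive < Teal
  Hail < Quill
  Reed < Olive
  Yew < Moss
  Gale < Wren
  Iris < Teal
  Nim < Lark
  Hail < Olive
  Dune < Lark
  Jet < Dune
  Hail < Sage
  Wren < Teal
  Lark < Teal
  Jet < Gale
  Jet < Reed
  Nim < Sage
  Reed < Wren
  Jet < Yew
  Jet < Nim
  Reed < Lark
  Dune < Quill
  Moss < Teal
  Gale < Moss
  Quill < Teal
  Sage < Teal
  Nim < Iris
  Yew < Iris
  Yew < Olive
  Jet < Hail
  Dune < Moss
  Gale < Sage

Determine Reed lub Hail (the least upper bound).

Olive

Common upper bounds of {Reed, Hail}: Olive, Teal.
The least among these is Olive.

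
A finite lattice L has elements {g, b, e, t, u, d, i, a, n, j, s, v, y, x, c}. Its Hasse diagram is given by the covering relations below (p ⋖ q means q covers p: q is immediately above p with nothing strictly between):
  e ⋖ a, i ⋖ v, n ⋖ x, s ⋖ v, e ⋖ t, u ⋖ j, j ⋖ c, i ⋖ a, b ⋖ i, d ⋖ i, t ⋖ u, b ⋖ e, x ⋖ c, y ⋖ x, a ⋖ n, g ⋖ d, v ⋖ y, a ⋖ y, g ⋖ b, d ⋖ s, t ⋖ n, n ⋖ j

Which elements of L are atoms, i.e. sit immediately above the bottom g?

b, d

The atoms are exactly the elements that cover g: b, d.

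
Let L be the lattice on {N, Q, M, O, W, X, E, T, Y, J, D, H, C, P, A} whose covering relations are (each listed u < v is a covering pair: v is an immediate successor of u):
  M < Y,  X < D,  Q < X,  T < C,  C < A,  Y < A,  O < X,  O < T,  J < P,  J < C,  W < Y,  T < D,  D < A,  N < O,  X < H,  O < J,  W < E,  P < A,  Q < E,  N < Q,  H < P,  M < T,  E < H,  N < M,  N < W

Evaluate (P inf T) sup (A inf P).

P

P ∧ T = O
A ∧ P = P
O ∨ P = P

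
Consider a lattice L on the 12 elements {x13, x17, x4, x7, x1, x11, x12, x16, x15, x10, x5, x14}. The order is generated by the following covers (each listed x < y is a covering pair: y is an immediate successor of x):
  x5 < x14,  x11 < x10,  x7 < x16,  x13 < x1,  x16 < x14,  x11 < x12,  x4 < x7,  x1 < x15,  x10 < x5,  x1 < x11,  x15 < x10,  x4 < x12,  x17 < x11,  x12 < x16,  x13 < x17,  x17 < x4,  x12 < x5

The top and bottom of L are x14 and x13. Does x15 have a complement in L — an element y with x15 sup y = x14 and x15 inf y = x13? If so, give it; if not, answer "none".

Need y with x15 ∨ y = x14 and x15 ∧ y = x13.
Checking each element gives: x7.

x7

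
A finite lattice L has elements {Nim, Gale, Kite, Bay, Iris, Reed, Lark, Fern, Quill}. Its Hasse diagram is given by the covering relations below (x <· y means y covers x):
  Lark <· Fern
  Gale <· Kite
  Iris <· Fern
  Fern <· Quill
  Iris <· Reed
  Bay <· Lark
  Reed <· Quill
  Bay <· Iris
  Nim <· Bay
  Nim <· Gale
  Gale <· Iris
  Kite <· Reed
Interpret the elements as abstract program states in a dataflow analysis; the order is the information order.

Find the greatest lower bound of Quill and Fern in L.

Fern

Common lower bounds of {Quill, Fern}: Bay, Fern, Gale, Iris, Lark, Nim.
The greatest among these is Fern.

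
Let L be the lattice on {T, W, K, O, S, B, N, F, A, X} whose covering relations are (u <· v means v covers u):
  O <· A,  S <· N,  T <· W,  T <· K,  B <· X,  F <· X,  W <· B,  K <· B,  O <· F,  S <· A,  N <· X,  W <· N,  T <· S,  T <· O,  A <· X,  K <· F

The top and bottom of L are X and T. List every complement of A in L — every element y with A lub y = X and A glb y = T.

Need y with A ∨ y = X and A ∧ y = T.
Checking each element gives: B, K, W.

B, K, W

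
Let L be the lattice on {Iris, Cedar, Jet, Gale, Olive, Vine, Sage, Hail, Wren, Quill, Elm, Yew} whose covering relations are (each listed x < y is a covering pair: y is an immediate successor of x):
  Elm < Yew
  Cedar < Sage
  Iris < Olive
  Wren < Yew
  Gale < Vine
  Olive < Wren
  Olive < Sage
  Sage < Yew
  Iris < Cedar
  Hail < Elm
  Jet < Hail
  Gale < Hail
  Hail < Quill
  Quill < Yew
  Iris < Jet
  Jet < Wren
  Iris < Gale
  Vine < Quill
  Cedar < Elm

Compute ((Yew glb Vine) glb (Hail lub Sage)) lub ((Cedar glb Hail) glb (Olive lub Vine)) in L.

Yew ∧ Vine = Vine
Hail ∨ Sage = Yew
Vine ∧ Yew = Vine
Cedar ∧ Hail = Iris
Olive ∨ Vine = Yew
Iris ∧ Yew = Iris
Vine ∨ Iris = Vine

Vine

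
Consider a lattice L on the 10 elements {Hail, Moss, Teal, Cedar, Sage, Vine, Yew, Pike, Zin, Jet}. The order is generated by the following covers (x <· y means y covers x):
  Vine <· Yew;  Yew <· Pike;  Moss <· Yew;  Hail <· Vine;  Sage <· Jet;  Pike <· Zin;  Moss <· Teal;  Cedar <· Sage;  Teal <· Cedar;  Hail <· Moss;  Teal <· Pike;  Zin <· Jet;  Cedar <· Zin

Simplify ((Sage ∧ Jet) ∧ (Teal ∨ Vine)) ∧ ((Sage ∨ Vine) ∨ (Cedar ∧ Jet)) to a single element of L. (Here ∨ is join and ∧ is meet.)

Sage ∧ Jet = Sage
Teal ∨ Vine = Pike
Sage ∧ Pike = Teal
Sage ∨ Vine = Jet
Cedar ∧ Jet = Cedar
Jet ∨ Cedar = Jet
Teal ∧ Jet = Teal

Teal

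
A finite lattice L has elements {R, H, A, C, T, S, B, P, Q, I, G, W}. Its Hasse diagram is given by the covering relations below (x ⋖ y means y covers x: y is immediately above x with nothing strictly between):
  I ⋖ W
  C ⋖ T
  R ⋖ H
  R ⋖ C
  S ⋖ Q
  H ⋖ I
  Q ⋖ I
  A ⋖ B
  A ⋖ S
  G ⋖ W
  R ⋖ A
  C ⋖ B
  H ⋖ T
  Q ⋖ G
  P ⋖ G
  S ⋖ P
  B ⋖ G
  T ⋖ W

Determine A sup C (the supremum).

B

Common upper bounds of {A, C}: B, G, W.
The least among these is B.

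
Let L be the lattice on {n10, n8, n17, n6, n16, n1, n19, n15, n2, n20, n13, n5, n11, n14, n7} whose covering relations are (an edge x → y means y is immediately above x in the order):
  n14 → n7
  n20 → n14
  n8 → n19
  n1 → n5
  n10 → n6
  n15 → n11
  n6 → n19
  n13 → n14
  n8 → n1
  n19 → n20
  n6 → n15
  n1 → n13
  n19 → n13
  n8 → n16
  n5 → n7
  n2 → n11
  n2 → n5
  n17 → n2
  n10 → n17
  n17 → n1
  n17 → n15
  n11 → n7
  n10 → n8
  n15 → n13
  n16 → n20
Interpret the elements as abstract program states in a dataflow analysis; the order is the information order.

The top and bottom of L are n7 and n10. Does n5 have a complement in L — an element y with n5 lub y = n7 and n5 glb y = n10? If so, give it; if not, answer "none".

n6

Need y with n5 ∨ y = n7 and n5 ∧ y = n10.
Checking each element gives: n6.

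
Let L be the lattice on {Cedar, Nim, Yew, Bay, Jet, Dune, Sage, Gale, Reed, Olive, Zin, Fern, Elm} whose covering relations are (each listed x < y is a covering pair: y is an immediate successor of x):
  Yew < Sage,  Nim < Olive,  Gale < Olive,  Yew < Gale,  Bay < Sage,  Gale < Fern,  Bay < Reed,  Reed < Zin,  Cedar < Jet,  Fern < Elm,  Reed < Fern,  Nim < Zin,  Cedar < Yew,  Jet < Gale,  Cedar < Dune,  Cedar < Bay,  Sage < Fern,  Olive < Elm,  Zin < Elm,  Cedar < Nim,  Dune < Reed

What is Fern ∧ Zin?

Reed

Common lower bounds of {Fern, Zin}: Bay, Cedar, Dune, Reed.
The greatest among these is Reed.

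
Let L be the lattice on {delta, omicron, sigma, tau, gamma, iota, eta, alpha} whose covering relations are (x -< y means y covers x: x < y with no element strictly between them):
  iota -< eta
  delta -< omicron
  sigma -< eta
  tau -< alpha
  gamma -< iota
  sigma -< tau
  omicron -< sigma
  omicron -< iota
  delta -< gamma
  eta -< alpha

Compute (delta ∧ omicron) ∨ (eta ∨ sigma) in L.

delta ∧ omicron = delta
eta ∨ sigma = eta
delta ∨ eta = eta

eta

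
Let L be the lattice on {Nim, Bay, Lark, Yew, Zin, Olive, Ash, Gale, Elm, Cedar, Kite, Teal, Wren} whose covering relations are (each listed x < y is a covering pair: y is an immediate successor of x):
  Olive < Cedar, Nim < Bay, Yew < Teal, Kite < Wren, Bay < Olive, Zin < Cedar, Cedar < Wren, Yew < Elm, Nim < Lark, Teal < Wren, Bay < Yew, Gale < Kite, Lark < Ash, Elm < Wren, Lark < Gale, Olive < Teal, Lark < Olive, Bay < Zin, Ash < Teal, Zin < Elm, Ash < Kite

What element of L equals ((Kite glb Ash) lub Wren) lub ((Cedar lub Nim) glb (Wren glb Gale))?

Kite ∧ Ash = Ash
Ash ∨ Wren = Wren
Cedar ∨ Nim = Cedar
Wren ∧ Gale = Gale
Cedar ∧ Gale = Lark
Wren ∨ Lark = Wren

Wren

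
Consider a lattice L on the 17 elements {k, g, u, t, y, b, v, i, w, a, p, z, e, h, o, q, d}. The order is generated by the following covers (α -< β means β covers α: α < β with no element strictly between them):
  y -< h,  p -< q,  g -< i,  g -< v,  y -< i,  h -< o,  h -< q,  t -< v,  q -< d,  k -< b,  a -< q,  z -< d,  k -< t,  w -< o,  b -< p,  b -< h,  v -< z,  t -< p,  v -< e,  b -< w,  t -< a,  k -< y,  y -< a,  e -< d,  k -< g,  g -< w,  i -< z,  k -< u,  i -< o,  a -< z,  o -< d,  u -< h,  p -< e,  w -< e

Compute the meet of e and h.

Common lower bounds of {e, h}: b, k.
The greatest among these is b.

b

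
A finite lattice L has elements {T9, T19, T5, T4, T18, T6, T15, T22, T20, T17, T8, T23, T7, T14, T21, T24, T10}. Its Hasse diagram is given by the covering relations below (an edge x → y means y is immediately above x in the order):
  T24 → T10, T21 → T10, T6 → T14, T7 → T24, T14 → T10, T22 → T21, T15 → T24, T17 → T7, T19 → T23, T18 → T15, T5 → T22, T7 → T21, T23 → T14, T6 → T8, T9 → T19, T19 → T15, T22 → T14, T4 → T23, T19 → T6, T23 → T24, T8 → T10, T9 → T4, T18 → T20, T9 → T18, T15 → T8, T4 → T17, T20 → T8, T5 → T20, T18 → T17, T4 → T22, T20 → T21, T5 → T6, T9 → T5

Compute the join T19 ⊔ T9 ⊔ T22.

T14

Common upper bounds of {T19, T9, T22}: T10, T14.
The least among these is T14.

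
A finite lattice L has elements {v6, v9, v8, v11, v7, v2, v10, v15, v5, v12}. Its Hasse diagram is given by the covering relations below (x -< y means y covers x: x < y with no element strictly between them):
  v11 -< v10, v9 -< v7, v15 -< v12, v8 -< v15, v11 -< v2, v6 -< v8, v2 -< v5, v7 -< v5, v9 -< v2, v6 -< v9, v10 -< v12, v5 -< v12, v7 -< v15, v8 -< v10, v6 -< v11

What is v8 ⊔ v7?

Common upper bounds of {v8, v7}: v12, v15.
The least among these is v15.

v15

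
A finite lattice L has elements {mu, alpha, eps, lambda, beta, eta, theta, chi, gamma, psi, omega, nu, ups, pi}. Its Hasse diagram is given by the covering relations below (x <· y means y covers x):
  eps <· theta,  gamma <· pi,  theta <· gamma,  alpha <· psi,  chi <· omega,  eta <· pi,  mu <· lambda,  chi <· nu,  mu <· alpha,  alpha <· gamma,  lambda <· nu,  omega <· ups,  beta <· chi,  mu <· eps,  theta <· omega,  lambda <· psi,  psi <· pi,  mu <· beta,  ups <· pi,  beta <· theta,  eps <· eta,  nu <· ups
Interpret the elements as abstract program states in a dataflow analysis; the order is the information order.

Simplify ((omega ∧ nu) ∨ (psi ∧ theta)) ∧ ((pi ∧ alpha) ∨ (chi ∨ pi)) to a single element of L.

omega ∧ nu = chi
psi ∧ theta = mu
chi ∨ mu = chi
pi ∧ alpha = alpha
chi ∨ pi = pi
alpha ∨ pi = pi
chi ∧ pi = chi

chi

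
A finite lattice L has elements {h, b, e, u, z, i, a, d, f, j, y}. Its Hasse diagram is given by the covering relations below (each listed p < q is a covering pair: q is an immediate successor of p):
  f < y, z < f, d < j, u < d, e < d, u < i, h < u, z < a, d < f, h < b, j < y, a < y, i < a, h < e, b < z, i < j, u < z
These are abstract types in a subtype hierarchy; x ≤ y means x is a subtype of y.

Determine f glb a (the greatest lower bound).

z

Common lower bounds of {f, a}: b, h, u, z.
The greatest among these is z.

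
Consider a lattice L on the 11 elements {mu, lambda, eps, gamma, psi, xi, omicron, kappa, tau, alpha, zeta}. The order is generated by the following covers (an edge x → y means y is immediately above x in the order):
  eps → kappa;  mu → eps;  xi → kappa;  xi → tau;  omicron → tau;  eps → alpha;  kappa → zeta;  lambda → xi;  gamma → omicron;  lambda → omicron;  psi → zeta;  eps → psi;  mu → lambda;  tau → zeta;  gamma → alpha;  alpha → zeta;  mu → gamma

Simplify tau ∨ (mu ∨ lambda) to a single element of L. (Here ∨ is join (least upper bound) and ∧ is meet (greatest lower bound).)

mu ∨ lambda = lambda
tau ∨ lambda = tau

tau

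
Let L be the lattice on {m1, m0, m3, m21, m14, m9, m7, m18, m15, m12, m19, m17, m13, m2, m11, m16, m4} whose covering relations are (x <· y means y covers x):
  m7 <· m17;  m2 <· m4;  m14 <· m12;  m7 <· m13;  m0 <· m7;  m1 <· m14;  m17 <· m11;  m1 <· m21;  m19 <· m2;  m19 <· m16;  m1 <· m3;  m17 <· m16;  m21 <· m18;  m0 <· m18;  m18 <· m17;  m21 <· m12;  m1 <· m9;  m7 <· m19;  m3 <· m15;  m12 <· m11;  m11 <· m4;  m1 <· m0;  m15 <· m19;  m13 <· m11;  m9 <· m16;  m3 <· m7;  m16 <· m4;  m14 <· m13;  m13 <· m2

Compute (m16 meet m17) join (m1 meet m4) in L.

m16 ∧ m17 = m17
m1 ∧ m4 = m1
m17 ∨ m1 = m17

m17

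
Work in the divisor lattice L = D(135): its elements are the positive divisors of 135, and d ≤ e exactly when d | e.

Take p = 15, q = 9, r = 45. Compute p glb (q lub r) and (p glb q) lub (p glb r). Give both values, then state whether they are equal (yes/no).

q lub r = 45, so p glb (q lub r) = 15 glb 45 = 15.
p glb q = 3 and p glb r = 15, so (p glb q) lub (p glb r) = 3 lub 15 = 15.
Equal: yes.

15; 15; yes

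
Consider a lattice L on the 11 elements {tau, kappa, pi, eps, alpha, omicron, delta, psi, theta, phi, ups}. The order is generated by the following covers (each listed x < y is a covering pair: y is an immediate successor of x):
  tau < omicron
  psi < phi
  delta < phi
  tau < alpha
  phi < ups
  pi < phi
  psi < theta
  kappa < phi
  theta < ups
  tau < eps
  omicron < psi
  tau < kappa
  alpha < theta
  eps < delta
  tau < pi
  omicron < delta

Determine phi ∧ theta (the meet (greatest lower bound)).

Common lower bounds of {phi, theta}: omicron, psi, tau.
The greatest among these is psi.

psi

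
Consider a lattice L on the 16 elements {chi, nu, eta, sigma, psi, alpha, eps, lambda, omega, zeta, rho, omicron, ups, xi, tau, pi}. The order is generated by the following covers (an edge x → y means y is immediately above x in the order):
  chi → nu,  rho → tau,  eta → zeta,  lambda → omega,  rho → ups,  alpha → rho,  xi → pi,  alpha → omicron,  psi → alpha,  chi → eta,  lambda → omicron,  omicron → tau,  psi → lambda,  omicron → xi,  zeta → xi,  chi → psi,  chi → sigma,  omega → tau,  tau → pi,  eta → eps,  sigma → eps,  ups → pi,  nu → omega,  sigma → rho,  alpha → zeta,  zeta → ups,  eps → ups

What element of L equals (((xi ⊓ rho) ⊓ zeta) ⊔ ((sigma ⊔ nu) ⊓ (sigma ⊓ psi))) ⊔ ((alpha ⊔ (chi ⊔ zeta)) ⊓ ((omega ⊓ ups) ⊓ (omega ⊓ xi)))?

xi ∧ rho = alpha
alpha ∧ zeta = alpha
sigma ∨ nu = tau
sigma ∧ psi = chi
tau ∧ chi = chi
alpha ∨ chi = alpha
chi ∨ zeta = zeta
alpha ∨ zeta = zeta
omega ∧ ups = psi
omega ∧ xi = lambda
psi ∧ lambda = psi
zeta ∧ psi = psi
alpha ∨ psi = alpha

alpha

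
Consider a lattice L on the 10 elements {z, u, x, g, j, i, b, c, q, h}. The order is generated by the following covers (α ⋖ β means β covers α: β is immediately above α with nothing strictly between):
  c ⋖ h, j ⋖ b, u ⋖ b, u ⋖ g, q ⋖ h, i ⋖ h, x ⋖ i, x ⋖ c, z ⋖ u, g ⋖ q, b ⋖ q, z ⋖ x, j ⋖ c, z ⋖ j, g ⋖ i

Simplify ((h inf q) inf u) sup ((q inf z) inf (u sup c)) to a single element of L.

h ∧ q = q
q ∧ u = u
q ∧ z = z
u ∨ c = h
z ∧ h = z
u ∨ z = u

u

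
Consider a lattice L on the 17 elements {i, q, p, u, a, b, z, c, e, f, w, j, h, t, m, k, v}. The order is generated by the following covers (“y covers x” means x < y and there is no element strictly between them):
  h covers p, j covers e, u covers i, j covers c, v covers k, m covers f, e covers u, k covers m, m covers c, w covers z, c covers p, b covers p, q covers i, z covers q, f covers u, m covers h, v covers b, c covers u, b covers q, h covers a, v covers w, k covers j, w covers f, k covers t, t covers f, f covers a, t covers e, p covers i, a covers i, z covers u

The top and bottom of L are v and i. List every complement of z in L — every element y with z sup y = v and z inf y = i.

h, p

Need y with z ∨ y = v and z ∧ y = i.
Checking each element gives: h, p.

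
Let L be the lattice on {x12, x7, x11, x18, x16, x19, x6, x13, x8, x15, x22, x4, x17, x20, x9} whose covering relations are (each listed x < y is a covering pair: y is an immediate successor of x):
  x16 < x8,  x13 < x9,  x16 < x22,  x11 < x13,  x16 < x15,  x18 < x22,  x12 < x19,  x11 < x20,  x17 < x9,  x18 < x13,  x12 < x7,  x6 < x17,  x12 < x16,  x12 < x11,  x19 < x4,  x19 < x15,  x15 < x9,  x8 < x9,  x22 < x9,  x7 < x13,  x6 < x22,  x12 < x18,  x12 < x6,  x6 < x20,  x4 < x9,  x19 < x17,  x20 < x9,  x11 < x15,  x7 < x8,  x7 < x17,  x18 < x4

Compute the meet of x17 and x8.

Common lower bounds of {x17, x8}: x12, x7.
The greatest among these is x7.

x7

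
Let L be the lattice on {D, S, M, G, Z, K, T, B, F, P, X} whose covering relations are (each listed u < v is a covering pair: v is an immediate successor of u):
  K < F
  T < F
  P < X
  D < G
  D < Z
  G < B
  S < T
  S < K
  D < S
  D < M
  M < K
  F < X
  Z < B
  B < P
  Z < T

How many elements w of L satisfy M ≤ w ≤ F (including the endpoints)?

3

The interval [M, F] = {F, K, M}, which has 3 elements.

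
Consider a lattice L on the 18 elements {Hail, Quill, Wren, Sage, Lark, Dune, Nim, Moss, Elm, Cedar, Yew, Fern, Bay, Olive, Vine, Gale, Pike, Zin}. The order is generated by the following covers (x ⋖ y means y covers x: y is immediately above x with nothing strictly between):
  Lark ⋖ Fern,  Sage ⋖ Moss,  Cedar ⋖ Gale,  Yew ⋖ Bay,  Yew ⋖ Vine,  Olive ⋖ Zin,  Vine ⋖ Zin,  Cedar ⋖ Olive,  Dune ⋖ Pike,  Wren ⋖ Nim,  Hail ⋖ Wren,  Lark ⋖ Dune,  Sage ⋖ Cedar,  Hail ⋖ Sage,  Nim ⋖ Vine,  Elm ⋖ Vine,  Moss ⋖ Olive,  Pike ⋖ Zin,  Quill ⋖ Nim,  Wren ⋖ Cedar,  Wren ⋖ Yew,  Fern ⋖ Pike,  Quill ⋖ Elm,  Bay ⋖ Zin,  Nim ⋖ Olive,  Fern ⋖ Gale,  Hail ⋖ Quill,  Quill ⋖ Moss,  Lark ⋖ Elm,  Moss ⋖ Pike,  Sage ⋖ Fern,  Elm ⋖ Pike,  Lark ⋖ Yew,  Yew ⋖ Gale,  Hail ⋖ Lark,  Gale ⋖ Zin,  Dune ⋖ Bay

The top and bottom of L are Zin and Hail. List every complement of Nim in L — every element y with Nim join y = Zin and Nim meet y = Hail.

Need y with Nim ∨ y = Zin and Nim ∧ y = Hail.
Checking each element gives: Dune, Fern.

Dune, Fern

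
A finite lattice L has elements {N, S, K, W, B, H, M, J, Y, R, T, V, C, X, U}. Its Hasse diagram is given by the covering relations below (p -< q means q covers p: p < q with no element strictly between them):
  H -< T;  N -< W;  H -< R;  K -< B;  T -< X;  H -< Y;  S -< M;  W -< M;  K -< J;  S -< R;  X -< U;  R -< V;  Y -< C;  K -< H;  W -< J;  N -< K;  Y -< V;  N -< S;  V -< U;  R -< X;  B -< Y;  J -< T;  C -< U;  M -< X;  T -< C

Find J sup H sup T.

T

Common upper bounds of {J, H, T}: C, T, U, X.
The least among these is T.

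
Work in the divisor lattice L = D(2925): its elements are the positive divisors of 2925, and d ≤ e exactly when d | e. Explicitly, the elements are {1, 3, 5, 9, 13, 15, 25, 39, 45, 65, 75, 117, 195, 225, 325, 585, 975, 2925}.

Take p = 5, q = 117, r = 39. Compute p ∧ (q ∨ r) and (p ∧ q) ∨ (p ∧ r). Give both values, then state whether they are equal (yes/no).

1; 1; yes

q ∨ r = 117, so p ∧ (q ∨ r) = 5 ∧ 117 = 1.
p ∧ q = 1 and p ∧ r = 1, so (p ∧ q) ∨ (p ∧ r) = 1 ∨ 1 = 1.
Equal: yes.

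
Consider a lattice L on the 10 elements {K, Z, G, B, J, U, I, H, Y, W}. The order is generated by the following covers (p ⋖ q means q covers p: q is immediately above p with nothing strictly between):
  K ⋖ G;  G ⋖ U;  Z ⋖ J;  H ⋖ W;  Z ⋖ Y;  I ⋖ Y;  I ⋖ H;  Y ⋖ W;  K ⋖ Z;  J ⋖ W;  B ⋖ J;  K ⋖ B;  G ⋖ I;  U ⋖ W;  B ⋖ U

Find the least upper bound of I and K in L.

I

Common upper bounds of {I, K}: H, I, W, Y.
The least among these is I.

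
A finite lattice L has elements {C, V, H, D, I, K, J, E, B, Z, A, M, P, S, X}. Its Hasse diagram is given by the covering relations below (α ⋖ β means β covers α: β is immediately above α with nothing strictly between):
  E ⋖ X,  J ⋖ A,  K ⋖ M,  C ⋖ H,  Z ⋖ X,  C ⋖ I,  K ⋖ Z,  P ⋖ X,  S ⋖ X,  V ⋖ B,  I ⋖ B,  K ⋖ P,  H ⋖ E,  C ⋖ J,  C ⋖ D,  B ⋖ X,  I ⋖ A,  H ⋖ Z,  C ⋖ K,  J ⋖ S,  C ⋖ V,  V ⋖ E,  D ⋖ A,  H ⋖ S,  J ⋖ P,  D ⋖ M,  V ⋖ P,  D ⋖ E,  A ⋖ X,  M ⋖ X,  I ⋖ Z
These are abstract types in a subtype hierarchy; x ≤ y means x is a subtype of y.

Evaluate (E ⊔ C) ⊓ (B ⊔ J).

E ∨ C = E
B ∨ J = X
E ∧ X = E

E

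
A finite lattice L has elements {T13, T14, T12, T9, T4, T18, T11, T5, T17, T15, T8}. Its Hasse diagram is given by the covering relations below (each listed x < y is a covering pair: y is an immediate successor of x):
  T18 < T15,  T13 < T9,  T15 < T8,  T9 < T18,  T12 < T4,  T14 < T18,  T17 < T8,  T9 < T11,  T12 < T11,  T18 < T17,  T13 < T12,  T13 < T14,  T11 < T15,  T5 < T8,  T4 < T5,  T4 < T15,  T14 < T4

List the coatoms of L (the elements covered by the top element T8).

T15, T17, T5

The coatoms are exactly the elements covered by T8: T15, T17, T5.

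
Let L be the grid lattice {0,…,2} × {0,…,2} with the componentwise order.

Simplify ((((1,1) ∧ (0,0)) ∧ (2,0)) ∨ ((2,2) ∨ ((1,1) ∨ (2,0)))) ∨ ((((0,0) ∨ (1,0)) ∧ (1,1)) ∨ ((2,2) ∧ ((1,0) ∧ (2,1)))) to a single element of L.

(1,1) ∧ (0,0) = (0,0)
(0,0) ∧ (2,0) = (0,0)
(1,1) ∨ (2,0) = (2,1)
(2,2) ∨ (2,1) = (2,2)
(0,0) ∨ (2,2) = (2,2)
(0,0) ∨ (1,0) = (1,0)
(1,0) ∧ (1,1) = (1,0)
(1,0) ∧ (2,1) = (1,0)
(2,2) ∧ (1,0) = (1,0)
(1,0) ∨ (1,0) = (1,0)
(2,2) ∨ (1,0) = (2,2)

(2,2)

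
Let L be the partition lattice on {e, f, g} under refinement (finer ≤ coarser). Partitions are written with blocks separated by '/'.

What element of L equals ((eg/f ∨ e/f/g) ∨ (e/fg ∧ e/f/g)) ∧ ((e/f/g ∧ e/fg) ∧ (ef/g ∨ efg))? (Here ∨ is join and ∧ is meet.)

eg/f ∨ e/f/g = eg/f
e/fg ∧ e/f/g = e/f/g
eg/f ∨ e/f/g = eg/f
e/f/g ∧ e/fg = e/f/g
ef/g ∨ efg = efg
e/f/g ∧ efg = e/f/g
eg/f ∧ e/f/g = e/f/g

e/f/g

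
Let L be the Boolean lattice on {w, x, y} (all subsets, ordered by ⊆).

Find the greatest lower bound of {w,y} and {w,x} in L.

{w}

Common lower bounds of {{w,y}, {w,x}}: {w}, {}.
The greatest among these is {w}.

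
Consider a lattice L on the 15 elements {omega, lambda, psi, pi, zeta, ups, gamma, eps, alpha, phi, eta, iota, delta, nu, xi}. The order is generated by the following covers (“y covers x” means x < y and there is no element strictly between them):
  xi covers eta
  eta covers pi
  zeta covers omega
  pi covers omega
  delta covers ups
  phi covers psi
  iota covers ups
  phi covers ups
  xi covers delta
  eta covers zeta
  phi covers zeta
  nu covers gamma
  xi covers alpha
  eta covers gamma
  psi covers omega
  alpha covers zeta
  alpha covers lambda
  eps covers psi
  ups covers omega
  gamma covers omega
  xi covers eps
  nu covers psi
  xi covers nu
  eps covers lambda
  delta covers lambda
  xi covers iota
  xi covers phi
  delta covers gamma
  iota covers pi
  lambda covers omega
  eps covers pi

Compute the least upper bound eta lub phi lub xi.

Common upper bounds of {eta, phi, xi}: xi.
The least among these is xi.

xi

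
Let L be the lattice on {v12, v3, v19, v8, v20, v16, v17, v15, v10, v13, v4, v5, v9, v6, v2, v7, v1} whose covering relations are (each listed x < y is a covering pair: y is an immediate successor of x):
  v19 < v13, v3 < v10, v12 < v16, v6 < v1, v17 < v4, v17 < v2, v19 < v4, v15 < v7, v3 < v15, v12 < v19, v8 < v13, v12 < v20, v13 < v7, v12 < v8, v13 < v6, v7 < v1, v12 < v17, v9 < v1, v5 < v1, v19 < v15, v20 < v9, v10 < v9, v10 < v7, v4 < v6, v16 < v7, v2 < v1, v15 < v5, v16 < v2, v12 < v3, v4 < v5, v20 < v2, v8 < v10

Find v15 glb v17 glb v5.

Common lower bounds of {v15, v17, v5}: v12.
The greatest among these is v12.

v12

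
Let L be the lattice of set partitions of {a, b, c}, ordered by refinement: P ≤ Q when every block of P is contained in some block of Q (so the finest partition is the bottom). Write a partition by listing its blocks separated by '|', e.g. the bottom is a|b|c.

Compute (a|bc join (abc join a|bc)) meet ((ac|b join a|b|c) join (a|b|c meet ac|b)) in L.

abc ∨ a|bc = abc
a|bc ∨ abc = abc
ac|b ∨ a|b|c = ac|b
a|b|c ∧ ac|b = a|b|c
ac|b ∨ a|b|c = ac|b
abc ∧ ac|b = ac|b

ac|b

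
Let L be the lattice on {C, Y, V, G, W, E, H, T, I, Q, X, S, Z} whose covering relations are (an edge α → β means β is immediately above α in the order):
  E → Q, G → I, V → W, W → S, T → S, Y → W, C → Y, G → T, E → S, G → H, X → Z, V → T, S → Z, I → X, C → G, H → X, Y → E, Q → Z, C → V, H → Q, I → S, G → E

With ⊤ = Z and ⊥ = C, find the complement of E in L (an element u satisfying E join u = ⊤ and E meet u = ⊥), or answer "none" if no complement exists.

none

For every candidate u, either E ∨ u ≠ Z or E ∧ u ≠ C; no complement exists.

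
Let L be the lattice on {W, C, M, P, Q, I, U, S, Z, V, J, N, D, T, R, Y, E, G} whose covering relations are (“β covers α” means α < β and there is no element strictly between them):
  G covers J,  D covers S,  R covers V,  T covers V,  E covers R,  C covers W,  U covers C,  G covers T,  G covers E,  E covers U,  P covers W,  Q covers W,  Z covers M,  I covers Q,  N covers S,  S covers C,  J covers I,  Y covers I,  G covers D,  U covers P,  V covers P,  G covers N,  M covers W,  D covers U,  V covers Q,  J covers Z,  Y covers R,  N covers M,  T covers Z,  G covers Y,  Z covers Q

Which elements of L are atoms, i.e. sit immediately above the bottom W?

C, M, P, Q

The atoms are exactly the elements that cover W: C, M, P, Q.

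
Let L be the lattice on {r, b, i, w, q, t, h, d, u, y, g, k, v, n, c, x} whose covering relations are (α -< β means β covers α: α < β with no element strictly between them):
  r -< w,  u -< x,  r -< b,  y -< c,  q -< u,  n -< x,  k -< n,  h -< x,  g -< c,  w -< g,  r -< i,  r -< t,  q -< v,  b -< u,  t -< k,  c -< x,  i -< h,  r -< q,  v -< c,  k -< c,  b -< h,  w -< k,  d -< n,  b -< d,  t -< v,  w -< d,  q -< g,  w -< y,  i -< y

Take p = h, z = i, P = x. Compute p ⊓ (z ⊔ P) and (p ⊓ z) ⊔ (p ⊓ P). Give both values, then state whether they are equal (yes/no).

h; h; yes

z ⊔ P = x, so p ⊓ (z ⊔ P) = h ⊓ x = h.
p ⊓ z = i and p ⊓ P = h, so (p ⊓ z) ⊔ (p ⊓ P) = i ⊔ h = h.
Equal: yes.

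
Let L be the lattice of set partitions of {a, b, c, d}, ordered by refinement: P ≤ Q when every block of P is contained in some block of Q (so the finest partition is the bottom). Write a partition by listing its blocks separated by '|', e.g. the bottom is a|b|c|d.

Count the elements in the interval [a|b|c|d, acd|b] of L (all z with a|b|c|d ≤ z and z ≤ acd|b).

The interval [a|b|c|d, acd|b] = {acd|b, ac|b|d, ad|b|c, a|b|cd, a|b|c|d}, which has 5 elements.

5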